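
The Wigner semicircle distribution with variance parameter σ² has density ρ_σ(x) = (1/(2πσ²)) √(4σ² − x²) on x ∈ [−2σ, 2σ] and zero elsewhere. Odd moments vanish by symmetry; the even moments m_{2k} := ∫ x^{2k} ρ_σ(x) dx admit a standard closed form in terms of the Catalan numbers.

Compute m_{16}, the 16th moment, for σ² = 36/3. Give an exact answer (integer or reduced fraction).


By the scaled semicircle moment identity, m_{2k} = σ^{2k} · C_k with k = 8.
C_8 = (1/(k+1)) · C(2k, k) = (1/9) · C(16, 8) = (1/9) · 12870 = 1430.
σ^{2k} = (σ²)^k = (36/3)^8 = 429981696.

Therefore m_{16} = σ^{16} · C_8 = 429981696 · 1430 = 614873825280.


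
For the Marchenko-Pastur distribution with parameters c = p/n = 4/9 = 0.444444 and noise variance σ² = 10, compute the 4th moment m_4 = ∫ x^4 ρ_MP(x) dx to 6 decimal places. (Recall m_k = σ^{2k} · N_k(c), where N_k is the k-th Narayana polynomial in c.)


E[X⁴] = σ⁸ (1 + 6c + 6c² + c³) (fourth MP moment). With σ² = 10 (so σ⁸ = 10000) and c = 4/9 = 0.444444: E[X⁴] = 10000 · (1 + 6·0.444444 + 6·(0.444444)² + (0.444444)³) = 10000 · 4.939643.

So E[X^4] = 49396.433471.


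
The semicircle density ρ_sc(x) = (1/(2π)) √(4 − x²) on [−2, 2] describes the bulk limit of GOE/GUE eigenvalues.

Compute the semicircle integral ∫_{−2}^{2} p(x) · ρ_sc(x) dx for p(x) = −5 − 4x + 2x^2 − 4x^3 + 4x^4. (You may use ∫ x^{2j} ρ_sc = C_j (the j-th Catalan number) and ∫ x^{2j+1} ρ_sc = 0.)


Write p(x) = Σ a_i x^i, split into monomials and integrate each against ρ_sc separately.
Using ∫ x^{2j} ρ_sc = C_j = (1/(j+1)) C(2j, j) (Catalan numbers) and ∫ x^{2j+1} ρ_sc = 0 (odd monomials vanish by symmetry):
  i = 0 (even): a_0 · C_{0} = -5 · 1 = -5
  i = 1 (odd): ∫ x^1 ρ_sc = 0 (vanishes)
  i = 2 (even): a_2 · C_{1} = 2 · 1 = 2
  i = 3 (odd): ∫ x^3 ρ_sc = 0 (vanishes)
  i = 4 (even): a_4 · C_{2} = 4 · 2 = 8

Summing the contributions: ∫_{−2}^{2} p(x) ρ_sc(x) dx = (-5) + 2 + 8 = 5.


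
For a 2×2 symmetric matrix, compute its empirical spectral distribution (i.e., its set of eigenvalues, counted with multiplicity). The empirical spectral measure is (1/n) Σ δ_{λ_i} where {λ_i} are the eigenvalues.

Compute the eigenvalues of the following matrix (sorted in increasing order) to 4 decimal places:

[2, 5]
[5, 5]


Since M is real symmetric, both eigenvalues are real; they are the roots of det(λI − M) = λ² − (tr M) λ + det M.
tr M = 2 + 5 = 7.
det M = 2·5 − 5² = 10 − 25 = -15.
Characteristic polynomial: λ² − 7λ − 15 = 0.
Discriminant Δ = (tr M)² − 4·det M = 49 − (-60) = 109; √Δ = 10.440307.
λ = (tr M ± √Δ)/2 = (7 ± 10.440307)/2, giving (tr M − √Δ)/2 = -1.7202 and (tr M + √Δ)/2 = 8.7202.

Eigenvalues sorted in increasing order: [-1.7202, 8.7202].


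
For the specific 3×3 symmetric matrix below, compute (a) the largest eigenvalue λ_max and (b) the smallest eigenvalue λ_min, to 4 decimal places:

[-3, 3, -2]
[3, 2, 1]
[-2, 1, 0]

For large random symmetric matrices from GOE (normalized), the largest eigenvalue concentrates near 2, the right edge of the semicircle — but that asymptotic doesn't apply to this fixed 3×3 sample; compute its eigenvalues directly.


Since M is real symmetric, all three eigenvalues are real; they are the roots of det(λI − M) = λ³ − (tr M) λ² + s λ − det M, where s is the sum of the principal 2×2 minors.
tr M = -3 + 2 + 0 = -1.
s = ((-3)·2 − 3²) + ((-3)·0 − (-2)²) + (2·0 − 1²) = -15 + (-4) + (-1) = -20.
det M (expand along row 1) = (-3)·(-1) − 3·2 + (-2)·7 = -17.
Characteristic polynomial: λ³ + λ² − 20λ + 17 = 0.
Substitute λ = y + (tr M)/3 = y − 0.333333 to remove the quadratic term: y³ + p·y + q = 0 with p = s − (tr M)²/3 = -20.333333 and q = −2(tr M)³/27 + (tr M)·s/3 − det M = 23.740741.
Three real roots ⇒ use the trigonometric (Viète) form: r = 2√(−p/3) = 5.206833, φ = arccos(3q/(p·r)) = arccos(-0.672718) = 2.308673 rad.
y_k = r·cos(φ/3 − 2πk/3) for k = 0, 1, 2 gives y = 3.739644, 1.267793, -5.007437.
λ_k = y_k − 0.333333 gives λ = 3.4063, 0.9345, -5.3408 (check: the sum is -1.0000 = tr M).

Hence λ_max = 3.4063 and λ_min = -5.3408.


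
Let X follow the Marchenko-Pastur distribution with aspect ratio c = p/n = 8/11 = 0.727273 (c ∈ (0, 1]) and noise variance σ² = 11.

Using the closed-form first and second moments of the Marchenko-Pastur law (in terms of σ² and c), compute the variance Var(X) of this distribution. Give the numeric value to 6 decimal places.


Recall the MP moments m_1 = E[X] = σ² and m_2 = E[X²] = σ⁴ (1 + c).
m_1 = E[X] = σ² = 11, so m_1² = 121.
m_2 = E[X²] = σ⁴ (1 + c) = 121 · (1 + 0.727273) = 121 · 1.727273 = 209.000000.
(Note m_2 − m_1² simplifies to c · σ⁴ = 0.727273 · 121.)

Var(X) = m_2 − m_1² = 209.000000 − 121 = 88.000000.


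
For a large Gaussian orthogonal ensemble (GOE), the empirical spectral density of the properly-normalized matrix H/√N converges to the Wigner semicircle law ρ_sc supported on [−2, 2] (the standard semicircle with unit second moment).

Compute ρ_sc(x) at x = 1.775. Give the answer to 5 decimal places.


ρ_sc(x) = (1/(2π)) √(4 − x²). With x = 1.775:
  4 − x² = 4 − (1.775)² = 4 − 3.150625 = 0.849375.
  √(4 − x²) = 0.921615.
  1/(2π) = 0.159155.
  ρ_sc(1.775) = 0.159155 · 0.921615 = 0.146680.

Rounded to 5 decimal places: ρ_sc(1.775) ≈ 0.14668.


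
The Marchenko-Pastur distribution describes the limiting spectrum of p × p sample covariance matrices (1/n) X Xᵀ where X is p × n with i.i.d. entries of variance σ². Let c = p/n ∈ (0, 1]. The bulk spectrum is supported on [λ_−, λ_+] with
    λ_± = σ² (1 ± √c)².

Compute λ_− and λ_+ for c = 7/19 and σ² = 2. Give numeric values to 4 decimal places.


c = 7/19 = 0.368421; √c = 0.606977.
λ_− = σ² (1 − √c)² = 2 · (1 − 0.606977)² = 2 · (0.393023)² = 0.308934.
λ_+ = σ² (1 + √c)² = 2 · (1 + 0.606977)² = 2 · (1.606977)² = 5.164750.

Rounded to 4 decimal places: λ_− ≈ 0.3089, λ_+ ≈ 5.1648.


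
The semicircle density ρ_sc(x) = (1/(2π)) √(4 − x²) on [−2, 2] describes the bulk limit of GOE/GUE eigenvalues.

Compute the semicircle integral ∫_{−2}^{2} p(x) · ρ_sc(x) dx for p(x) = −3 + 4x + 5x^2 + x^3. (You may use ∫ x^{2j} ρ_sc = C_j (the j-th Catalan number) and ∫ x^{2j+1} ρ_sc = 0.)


Write p(x) = Σ a_i x^i, split into monomials and integrate each against ρ_sc separately.
Using ∫ x^{2j} ρ_sc = C_j = (1/(j+1)) C(2j, j) (Catalan numbers) and ∫ x^{2j+1} ρ_sc = 0 (odd monomials vanish by symmetry):
  i = 0 (even): a_0 · C_{0} = -3 · 1 = -3
  i = 1 (odd): ∫ x^1 ρ_sc = 0 (vanishes)
  i = 2 (even): a_2 · C_{1} = 5 · 1 = 5
  i = 3 (odd): ∫ x^3 ρ_sc = 0 (vanishes)

Summing the contributions: ∫_{−2}^{2} p(x) ρ_sc(x) dx = (-3) + 5 = 2.


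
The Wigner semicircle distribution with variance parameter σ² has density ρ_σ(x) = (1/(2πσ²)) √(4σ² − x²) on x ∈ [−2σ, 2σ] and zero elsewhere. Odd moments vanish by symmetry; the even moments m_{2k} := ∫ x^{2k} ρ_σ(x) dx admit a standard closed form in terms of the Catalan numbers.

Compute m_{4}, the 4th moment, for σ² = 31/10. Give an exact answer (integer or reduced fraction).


By the scaled semicircle moment identity, m_{2k} = σ^{2k} · C_k with k = 2.
C_2 = (1/(k+1)) · C(2k, k) = (1/3) · C(4, 2) = (1/3) · 6 = 2.
σ^{2k} = (σ²)^k = (31/10)^2 = 961/100.

Therefore m_{4} = σ^{4} · C_2 = (961/100) · 2 = 961/50.


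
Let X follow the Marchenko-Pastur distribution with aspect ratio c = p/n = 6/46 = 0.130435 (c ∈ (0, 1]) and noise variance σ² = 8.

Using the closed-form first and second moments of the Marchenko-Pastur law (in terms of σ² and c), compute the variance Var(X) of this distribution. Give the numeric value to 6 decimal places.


Recall the MP moments m_1 = E[X] = σ² and m_2 = E[X²] = σ⁴ (1 + c).
m_1 = E[X] = σ² = 8, so m_1² = 64.
m_2 = E[X²] = σ⁴ (1 + c) = 64 · (1 + 0.130435) = 64 · 1.130435 = 72.347826.
(Note m_2 − m_1² simplifies to c · σ⁴ = 0.130435 · 64.)

Var(X) = m_2 − m_1² = 72.347826 − 64 = 8.347826.


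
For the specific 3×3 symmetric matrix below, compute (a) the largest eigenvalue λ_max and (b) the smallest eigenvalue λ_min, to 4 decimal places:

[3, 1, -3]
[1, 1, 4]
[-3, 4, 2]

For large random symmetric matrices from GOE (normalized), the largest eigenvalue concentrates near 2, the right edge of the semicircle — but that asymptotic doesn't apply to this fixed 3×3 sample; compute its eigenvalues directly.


Since M is real symmetric, all three eigenvalues are real; they are the roots of det(λI − M) = λ³ − (tr M) λ² + s λ − det M, where s is the sum of the principal 2×2 minors.
tr M = 3 + 1 + 2 = 6.
s = (3·1 − 1²) + (3·2 − (-3)²) + (1·2 − 4²) = 2 + (-3) + (-14) = -15.
det M (expand along row 1) = 3·(-14) − 1·14 + (-3)·7 = -77.
Characteristic polynomial: λ³ − 6λ² − 15λ + 77 = 0.
Substitute λ = y + (tr M)/3 = y + 2.000000 to remove the quadratic term: y³ + p·y + q = 0 with p = s − (tr M)²/3 = -27.000000 and q = −2(tr M)³/27 + (tr M)·s/3 − det M = 31.000000.
Three real roots ⇒ use the trigonometric (Viète) form: r = 2√(−p/3) = 6.000000, φ = arccos(3q/(p·r)) = arccos(-0.574074) = 2.182269 rad.
y_k = r·cos(φ/3 − 2πk/3) for k = 0, 1, 2 gives y = 4.481342, 1.214496, -5.695838.
λ_k = y_k + 2.000000 gives λ = 6.4813, 3.2145, -3.6958 (check: the sum is 6.0000 = tr M).

Hence λ_max = 6.4813 and λ_min = -3.6958.


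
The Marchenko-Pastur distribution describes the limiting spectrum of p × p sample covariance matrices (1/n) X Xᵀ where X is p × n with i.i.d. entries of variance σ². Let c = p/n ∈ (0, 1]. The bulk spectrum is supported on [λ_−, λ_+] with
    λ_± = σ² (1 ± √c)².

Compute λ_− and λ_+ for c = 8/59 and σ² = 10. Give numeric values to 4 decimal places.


c = 8/59 = 0.135593; √c = 0.368230.
λ_− = σ² (1 − √c)² = 10 · (1 − 0.368230)² = 10 · (0.631770)² = 3.991335.
λ_+ = σ² (1 + √c)² = 10 · (1 + 0.368230)² = 10 · (1.368230)² = 18.720529.

Rounded to 4 decimal places: λ_− ≈ 3.9913, λ_+ ≈ 18.7205.


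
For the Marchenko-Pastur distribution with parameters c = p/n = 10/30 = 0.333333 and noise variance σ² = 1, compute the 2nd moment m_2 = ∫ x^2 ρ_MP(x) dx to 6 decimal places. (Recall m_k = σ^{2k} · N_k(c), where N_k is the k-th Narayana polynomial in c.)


E[X²] = σ⁴ (1 + c) (second MP moment). With σ² = 1 (so σ⁴ = 1) and c = 10/30 = 0.333333: E[X²] = 1 · (1 + 0.333333) = 1 · 1.333333.

So E[X^2] = 1.333333.


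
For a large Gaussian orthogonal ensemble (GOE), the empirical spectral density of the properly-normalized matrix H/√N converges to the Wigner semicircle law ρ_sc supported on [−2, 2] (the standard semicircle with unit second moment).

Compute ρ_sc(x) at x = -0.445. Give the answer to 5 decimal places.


ρ_sc(x) = (1/(2π)) √(4 − x²). With x = -0.445:
  4 − x² = 4 − (-0.445)² = 4 − 0.198025 = 3.801975.
  √(4 − x²) = 1.949865.
  1/(2π) = 0.159155.
  ρ_sc(-0.445) = 0.159155 · 1.949865 = 0.310331.

Rounded to 5 decimal places: ρ_sc(-0.445) ≈ 0.31033.


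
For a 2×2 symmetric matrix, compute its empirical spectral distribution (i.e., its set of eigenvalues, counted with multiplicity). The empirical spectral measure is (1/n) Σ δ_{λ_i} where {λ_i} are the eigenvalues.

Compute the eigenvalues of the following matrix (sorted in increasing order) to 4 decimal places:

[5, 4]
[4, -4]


Since M is real symmetric, both eigenvalues are real; they are the roots of det(λI − M) = λ² − (tr M) λ + det M.
tr M = 5 + (-4) = 1.
det M = 5·(-4) − 4² = -20 − 16 = -36.
Characteristic polynomial: λ² − λ − 36 = 0.
Discriminant Δ = (tr M)² − 4·det M = 1 − (-144) = 145; √Δ = 12.041595.
λ = (tr M ± √Δ)/2 = (1 ± 12.041595)/2, giving (tr M − √Δ)/2 = -5.5208 and (tr M + √Δ)/2 = 6.5208.

Eigenvalues sorted in increasing order: [-5.5208, 6.5208].


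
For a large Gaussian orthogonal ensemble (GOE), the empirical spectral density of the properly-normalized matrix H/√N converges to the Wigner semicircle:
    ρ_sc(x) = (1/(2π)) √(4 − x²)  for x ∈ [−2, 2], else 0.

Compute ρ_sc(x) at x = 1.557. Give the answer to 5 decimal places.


ρ_sc(x) = (1/(2π)) √(4 − x²). With x = 1.557:
  4 − x² = 4 − (1.557)² = 4 − 2.424249 = 1.575751.
  √(4 − x²) = 1.255289.
  1/(2π) = 0.159155.
  ρ_sc(1.557) = 0.159155 · 1.255289 = 0.199785.

Rounded to 5 decimal places: ρ_sc(1.557) ≈ 0.19979.


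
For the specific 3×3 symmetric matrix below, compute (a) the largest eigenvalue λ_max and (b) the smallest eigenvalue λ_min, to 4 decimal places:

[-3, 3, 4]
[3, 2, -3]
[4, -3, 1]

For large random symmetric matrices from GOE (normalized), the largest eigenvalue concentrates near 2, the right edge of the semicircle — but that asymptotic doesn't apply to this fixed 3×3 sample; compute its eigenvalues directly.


Since M is real symmetric, all three eigenvalues are real; they are the roots of det(λI − M) = λ³ − (tr M) λ² + s λ − det M, where s is the sum of the principal 2×2 minors.
tr M = -3 + 2 + 1 = 0.
s = ((-3)·2 − 3²) + ((-3)·1 − 4²) + (2·1 − (-3)²) = -15 + (-19) + (-7) = -41.
det M (expand along row 1) = (-3)·(-7) − 3·15 + 4·(-17) = -92.
Characteristic polynomial: λ³ − 41λ + 92 = 0.
Substitute λ = y + (tr M)/3 = y + 0.000000 to remove the quadratic term: y³ + p·y + q = 0 with p = s − (tr M)²/3 = -41.000000 and q = −2(tr M)³/27 + (tr M)·s/3 − det M = 92.000000.
Three real roots ⇒ use the trigonometric (Viète) form: r = 2√(−p/3) = 7.393691, φ = arccos(3q/(p·r)) = arccos(-0.910466) = 2.715207 rad.
y_k = r·cos(φ/3 − 2πk/3) for k = 0, 1, 2 gives y = 4.566576, 2.752563, -7.319138.
λ_k = y_k + 0.000000 gives λ = 4.5666, 2.7526, -7.3191 (check: the sum is 0.0000 = tr M).

Hence λ_max = 4.5666 and λ_min = -7.3191.


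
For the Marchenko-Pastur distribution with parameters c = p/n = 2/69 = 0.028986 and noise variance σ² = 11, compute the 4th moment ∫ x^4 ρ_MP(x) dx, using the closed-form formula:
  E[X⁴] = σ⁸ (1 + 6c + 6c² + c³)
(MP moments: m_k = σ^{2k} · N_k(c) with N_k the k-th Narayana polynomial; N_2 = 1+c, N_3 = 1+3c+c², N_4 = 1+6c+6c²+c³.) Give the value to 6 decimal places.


E[X⁴] = σ⁸ (1 + 6c + 6c² + c³) (fourth MP moment). With σ² = 11 (so σ⁸ = 14641) and c = 2/69 = 0.028986: E[X⁴] = 14641 · (1 + 6·0.028986 + 6·(0.028986)² + (0.028986)³) = 14641 · 1.178978.

So E[X^4] = 17261.422077.


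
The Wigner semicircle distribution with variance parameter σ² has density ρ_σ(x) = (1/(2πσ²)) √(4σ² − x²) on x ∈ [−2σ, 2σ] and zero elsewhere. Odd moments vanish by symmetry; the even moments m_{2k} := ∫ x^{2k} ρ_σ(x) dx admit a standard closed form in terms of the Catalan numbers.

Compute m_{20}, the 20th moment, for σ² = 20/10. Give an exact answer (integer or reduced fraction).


By the scaled semicircle moment identity, m_{2k} = σ^{2k} · C_k with k = 10.
C_10 = (1/(k+1)) · C(2k, k) = (1/11) · C(20, 10) = (1/11) · 184756 = 16796.
σ^{2k} = (σ²)^k = (20/10)^10 = 1024.

Therefore m_{20} = σ^{20} · C_10 = 1024 · 16796 = 17199104.


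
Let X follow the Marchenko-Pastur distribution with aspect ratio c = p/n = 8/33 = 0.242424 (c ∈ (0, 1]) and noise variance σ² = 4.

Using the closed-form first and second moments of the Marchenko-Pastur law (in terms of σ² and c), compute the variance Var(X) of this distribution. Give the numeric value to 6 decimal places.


Recall the MP moments m_1 = E[X] = σ² and m_2 = E[X²] = σ⁴ (1 + c).
m_1 = E[X] = σ² = 4, so m_1² = 16.
m_2 = E[X²] = σ⁴ (1 + c) = 16 · (1 + 0.242424) = 16 · 1.242424 = 19.878788.
(Note m_2 − m_1² simplifies to c · σ⁴ = 0.242424 · 16.)

Var(X) = m_2 − m_1² = 19.878788 − 16 = 3.878788.


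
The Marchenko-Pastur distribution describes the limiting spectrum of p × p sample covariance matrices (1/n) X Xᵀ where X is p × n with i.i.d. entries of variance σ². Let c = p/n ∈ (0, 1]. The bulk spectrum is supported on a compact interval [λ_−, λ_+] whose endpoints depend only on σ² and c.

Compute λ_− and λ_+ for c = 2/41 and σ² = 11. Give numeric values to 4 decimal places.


c = 2/41 = 0.048780; √c = 0.220863.
λ_− = σ² (1 − √c)² = 11 · (1 − 0.220863)² = 11 · (0.779137)² = 6.677598.
λ_+ = σ² (1 + √c)² = 11 · (1 + 0.220863)² = 11 · (1.220863)² = 16.395573.

Rounded to 4 decimal places: λ_− ≈ 6.6776, λ_+ ≈ 16.3956.


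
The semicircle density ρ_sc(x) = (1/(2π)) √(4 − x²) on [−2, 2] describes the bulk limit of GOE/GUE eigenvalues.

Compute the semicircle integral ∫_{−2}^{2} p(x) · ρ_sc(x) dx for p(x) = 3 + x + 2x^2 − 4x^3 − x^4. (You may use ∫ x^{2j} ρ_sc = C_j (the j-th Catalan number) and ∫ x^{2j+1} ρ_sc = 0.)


Write p(x) = Σ a_i x^i, split into monomials and integrate each against ρ_sc separately.
Using ∫ x^{2j} ρ_sc = C_j = (1/(j+1)) C(2j, j) (Catalan numbers) and ∫ x^{2j+1} ρ_sc = 0 (odd monomials vanish by symmetry):
  i = 0 (even): a_0 · C_{0} = 3 · 1 = 3
  i = 1 (odd): ∫ x^1 ρ_sc = 0 (vanishes)
  i = 2 (even): a_2 · C_{1} = 2 · 1 = 2
  i = 3 (odd): ∫ x^3 ρ_sc = 0 (vanishes)
  i = 4 (even): a_4 · C_{2} = -1 · 2 = -2

Summing the contributions: ∫_{−2}^{2} p(x) ρ_sc(x) dx = 3 + 2 + (-2) = 3.


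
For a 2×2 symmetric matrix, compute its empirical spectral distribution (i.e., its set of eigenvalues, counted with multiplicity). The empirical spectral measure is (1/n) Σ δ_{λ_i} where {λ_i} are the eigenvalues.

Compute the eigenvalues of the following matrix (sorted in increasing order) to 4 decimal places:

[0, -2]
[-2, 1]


Since M is real symmetric, both eigenvalues are real; they are the roots of det(λI − M) = λ² − (tr M) λ + det M.
tr M = 0 + 1 = 1.
det M = 0·1 − (-2)² = 0 − 4 = -4.
Characteristic polynomial: λ² − λ − 4 = 0.
Discriminant Δ = (tr M)² − 4·det M = 1 − (-16) = 17; √Δ = 4.123106.
λ = (tr M ± √Δ)/2 = (1 ± 4.123106)/2, giving (tr M − √Δ)/2 = -1.5616 and (tr M + √Δ)/2 = 2.5616.

Eigenvalues sorted in increasing order: [-1.5616, 2.5616].


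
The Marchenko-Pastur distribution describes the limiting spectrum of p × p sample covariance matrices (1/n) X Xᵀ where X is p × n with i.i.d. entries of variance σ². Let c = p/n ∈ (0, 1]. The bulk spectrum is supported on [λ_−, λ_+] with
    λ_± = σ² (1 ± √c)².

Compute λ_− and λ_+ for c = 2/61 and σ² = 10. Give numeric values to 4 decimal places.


c = 2/61 = 0.032787; √c = 0.181071.
λ_− = σ² (1 − √c)² = 10 · (1 − 0.181071)² = 10 · (0.818929)² = 6.706439.
λ_+ = σ² (1 + √c)² = 10 · (1 + 0.181071)² = 10 · (1.181071)² = 13.949299.

Rounded to 4 decimal places: λ_− ≈ 6.7064, λ_+ ≈ 13.9493.


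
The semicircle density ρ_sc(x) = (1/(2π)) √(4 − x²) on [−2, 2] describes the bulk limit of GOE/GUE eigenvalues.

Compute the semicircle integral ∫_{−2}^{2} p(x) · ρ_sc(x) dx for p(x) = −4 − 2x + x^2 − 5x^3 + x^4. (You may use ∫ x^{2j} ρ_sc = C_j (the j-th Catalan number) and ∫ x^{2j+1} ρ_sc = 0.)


Write p(x) = Σ a_i x^i, split into monomials and integrate each against ρ_sc separately.
Using ∫ x^{2j} ρ_sc = C_j = (1/(j+1)) C(2j, j) (Catalan numbers) and ∫ x^{2j+1} ρ_sc = 0 (odd monomials vanish by symmetry):
  i = 0 (even): a_0 · C_{0} = -4 · 1 = -4
  i = 1 (odd): ∫ x^1 ρ_sc = 0 (vanishes)
  i = 2 (even): a_2 · C_{1} = 1 · 1 = 1
  i = 3 (odd): ∫ x^3 ρ_sc = 0 (vanishes)
  i = 4 (even): a_4 · C_{2} = 1 · 2 = 2

Summing the contributions: ∫_{−2}^{2} p(x) ρ_sc(x) dx = (-4) + 1 + 2 = -1.


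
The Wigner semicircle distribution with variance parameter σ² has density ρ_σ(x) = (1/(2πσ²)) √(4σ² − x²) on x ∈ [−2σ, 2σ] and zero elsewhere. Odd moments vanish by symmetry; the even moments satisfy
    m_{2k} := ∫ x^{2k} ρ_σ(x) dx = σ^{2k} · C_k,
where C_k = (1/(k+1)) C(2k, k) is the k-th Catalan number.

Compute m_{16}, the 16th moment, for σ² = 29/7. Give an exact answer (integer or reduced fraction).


By the scaled semicircle moment identity, m_{2k} = σ^{2k} · C_k with k = 8.
C_8 = (1/(k+1)) · C(2k, k) = (1/9) · C(16, 8) = (1/9) · 12870 = 1430.
σ^{2k} = (σ²)^k = (29/7)^8 = 500246412961/5764801.

Therefore m_{16} = σ^{16} · C_8 = (500246412961/5764801) · 1430 = 715352370534230/5764801.


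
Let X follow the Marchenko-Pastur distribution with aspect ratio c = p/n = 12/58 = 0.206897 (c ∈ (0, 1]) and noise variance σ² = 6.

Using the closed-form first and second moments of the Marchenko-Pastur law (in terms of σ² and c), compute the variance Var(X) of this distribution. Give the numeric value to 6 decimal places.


Recall the MP moments m_1 = E[X] = σ² and m_2 = E[X²] = σ⁴ (1 + c).
m_1 = E[X] = σ² = 6, so m_1² = 36.
m_2 = E[X²] = σ⁴ (1 + c) = 36 · (1 + 0.206897) = 36 · 1.206897 = 43.448276.
(Note m_2 − m_1² simplifies to c · σ⁴ = 0.206897 · 36.)

Var(X) = m_2 − m_1² = 43.448276 − 36 = 7.448276.


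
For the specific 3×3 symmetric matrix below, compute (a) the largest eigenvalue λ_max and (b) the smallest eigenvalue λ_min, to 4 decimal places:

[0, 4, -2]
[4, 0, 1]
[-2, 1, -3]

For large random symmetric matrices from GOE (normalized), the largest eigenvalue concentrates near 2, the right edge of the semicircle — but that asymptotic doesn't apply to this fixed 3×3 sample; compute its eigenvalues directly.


Since M is real symmetric, all three eigenvalues are real; they are the roots of det(λI − M) = λ³ − (tr M) λ² + s λ − det M, where s is the sum of the principal 2×2 minors.
tr M = 0 + 0 + (-3) = -3.
s = (0·0 − 4²) + (0·(-3) − (-2)²) + (0·(-3) − 1²) = -16 + (-4) + (-1) = -21.
det M (expand along row 1) = 0·(-1) − 4·(-10) + (-2)·4 = 32.
Characteristic polynomial: λ³ + 3λ² − 21λ − 32 = 0.
Substitute λ = y + (tr M)/3 = y − 1.000000 to remove the quadratic term: y³ + p·y + q = 0 with p = s − (tr M)²/3 = -24.000000 and q = −2(tr M)³/27 + (tr M)·s/3 − det M = -9.000000.
Three real roots ⇒ use the trigonometric (Viète) form: r = 2√(−p/3) = 5.656854, φ = arccos(3q/(p·r)) = arccos(0.198874) = 1.370588 rad.
y_k = r·cos(φ/3 − 2πk/3) for k = 0, 1, 2 gives y = 5.076693, -0.377237, -4.699456.
λ_k = y_k − 1.000000 gives λ = 4.0767, -1.3772, -5.6995 (check: the sum is -3.0000 = tr M).

Hence λ_max = 4.0767 and λ_min = -5.6995.


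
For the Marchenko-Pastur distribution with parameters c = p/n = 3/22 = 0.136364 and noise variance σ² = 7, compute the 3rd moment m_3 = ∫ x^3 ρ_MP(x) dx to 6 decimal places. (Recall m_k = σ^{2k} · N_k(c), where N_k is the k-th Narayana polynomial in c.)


E[X³] = σ⁶ (1 + 3c + c²) (third MP moment). With σ² = 7 (so σ⁶ = 343) and c = 3/22 = 0.136364: E[X³] = 343 · (1 + 3·0.136364 + (0.136364)²) = 343 · 1.427686.

So E[X^3] = 489.696281.


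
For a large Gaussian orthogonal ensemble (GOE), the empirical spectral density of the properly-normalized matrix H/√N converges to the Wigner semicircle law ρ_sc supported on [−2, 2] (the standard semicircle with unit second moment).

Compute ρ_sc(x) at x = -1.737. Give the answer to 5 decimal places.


ρ_sc(x) = (1/(2π)) √(4 − x²). With x = -1.737:
  4 − x² = 4 − (-1.737)² = 4 − 3.017169 = 0.982831.
  √(4 − x²) = 0.991378.
  1/(2π) = 0.159155.
  ρ_sc(-1.737) = 0.159155 · 0.991378 = 0.157783.

Rounded to 5 decimal places: ρ_sc(-1.737) ≈ 0.15778.


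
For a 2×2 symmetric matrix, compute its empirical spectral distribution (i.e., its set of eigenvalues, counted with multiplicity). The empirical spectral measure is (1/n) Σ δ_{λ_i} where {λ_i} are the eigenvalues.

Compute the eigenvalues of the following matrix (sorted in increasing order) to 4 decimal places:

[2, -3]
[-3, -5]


Since M is real symmetric, both eigenvalues are real; they are the roots of det(λI − M) = λ² − (tr M) λ + det M.
tr M = 2 + (-5) = -3.
det M = 2·(-5) − (-3)² = -10 − 9 = -19.
Characteristic polynomial: λ² + 3λ − 19 = 0.
Discriminant Δ = (tr M)² − 4·det M = 9 − (-76) = 85; √Δ = 9.219544.
λ = (tr M ± √Δ)/2 = (-3 ± 9.219544)/2, giving (tr M − √Δ)/2 = -6.1098 and (tr M + √Δ)/2 = 3.1098.

Eigenvalues sorted in increasing order: [-6.1098, 3.1098].


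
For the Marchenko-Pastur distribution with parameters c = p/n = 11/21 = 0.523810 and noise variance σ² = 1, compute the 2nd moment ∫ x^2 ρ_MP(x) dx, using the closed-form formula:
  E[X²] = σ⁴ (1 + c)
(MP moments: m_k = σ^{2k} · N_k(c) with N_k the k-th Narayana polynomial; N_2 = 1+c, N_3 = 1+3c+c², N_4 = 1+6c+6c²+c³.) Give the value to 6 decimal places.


E[X²] = σ⁴ (1 + c) (second MP moment). With σ² = 1 (so σ⁴ = 1) and c = 11/21 = 0.523810: E[X²] = 1 · (1 + 0.523810) = 1 · 1.523810.

So E[X^2] = 1.523810.


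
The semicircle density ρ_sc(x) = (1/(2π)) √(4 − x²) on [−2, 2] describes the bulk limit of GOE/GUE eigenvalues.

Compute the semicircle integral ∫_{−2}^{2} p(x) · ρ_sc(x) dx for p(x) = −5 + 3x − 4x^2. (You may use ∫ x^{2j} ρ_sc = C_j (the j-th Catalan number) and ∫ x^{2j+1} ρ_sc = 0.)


Write p(x) = Σ a_i x^i, split into monomials and integrate each against ρ_sc separately.
Using ∫ x^{2j} ρ_sc = C_j = (1/(j+1)) C(2j, j) (Catalan numbers) and ∫ x^{2j+1} ρ_sc = 0 (odd monomials vanish by symmetry):
  i = 0 (even): a_0 · C_{0} = -5 · 1 = -5
  i = 1 (odd): ∫ x^1 ρ_sc = 0 (vanishes)
  i = 2 (even): a_2 · C_{1} = -4 · 1 = -4

Summing the contributions: ∫_{−2}^{2} p(x) ρ_sc(x) dx = (-5) + (-4) = -9.


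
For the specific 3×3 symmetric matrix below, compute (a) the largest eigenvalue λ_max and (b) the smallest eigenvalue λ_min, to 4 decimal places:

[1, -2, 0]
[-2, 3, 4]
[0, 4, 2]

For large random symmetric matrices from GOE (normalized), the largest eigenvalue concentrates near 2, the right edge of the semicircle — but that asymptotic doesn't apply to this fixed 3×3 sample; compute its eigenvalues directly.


Since M is real symmetric, all three eigenvalues are real; they are the roots of det(λI − M) = λ³ − (tr M) λ² + s λ − det M, where s is the sum of the principal 2×2 minors.
tr M = 1 + 3 + 2 = 6.
s = (1·3 − (-2)²) + (1·2 − 0²) + (3·2 − 4²) = -1 + 2 + (-10) = -9.
det M (expand along row 1) = 1·(-10) − (-2)·(-4) + 0·(-8) = -18.
Characteristic polynomial: λ³ − 6λ² − 9λ + 18 = 0.
Substitute λ = y + (tr M)/3 = y + 2.000000 to remove the quadratic term: y³ + p·y + q = 0 with p = s − (tr M)²/3 = -21.000000 and q = −2(tr M)³/27 + (tr M)·s/3 − det M = -16.000000.
Three real roots ⇒ use the trigonometric (Viète) form: r = 2√(−p/3) = 5.291503, φ = arccos(3q/(p·r)) = arccos(0.431959) = 1.124132 rad.
y_k = r·cos(φ/3 − 2πk/3) for k = 0, 1, 2 gives y = 4.924344, -0.784934, -4.139410.
λ_k = y_k + 2.000000 gives λ = 6.9243, 1.2151, -2.1394 (check: the sum is 6.0000 = tr M).

Hence λ_max = 6.9243 and λ_min = -2.1394.


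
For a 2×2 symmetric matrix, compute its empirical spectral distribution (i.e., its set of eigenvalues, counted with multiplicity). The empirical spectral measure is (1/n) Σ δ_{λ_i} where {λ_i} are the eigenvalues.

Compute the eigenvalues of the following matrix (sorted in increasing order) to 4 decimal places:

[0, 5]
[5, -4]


Since M is real symmetric, both eigenvalues are real; they are the roots of det(λI − M) = λ² − (tr M) λ + det M.
tr M = 0 + (-4) = -4.
det M = 0·(-4) − 5² = 0 − 25 = -25.
Characteristic polynomial: λ² + 4λ − 25 = 0.
Discriminant Δ = (tr M)² − 4·det M = 16 − (-100) = 116; √Δ = 10.770330.
λ = (tr M ± √Δ)/2 = (-4 ± 10.770330)/2, giving (tr M − √Δ)/2 = -7.3852 and (tr M + √Δ)/2 = 3.3852.

Eigenvalues sorted in increasing order: [-7.3852, 3.3852].


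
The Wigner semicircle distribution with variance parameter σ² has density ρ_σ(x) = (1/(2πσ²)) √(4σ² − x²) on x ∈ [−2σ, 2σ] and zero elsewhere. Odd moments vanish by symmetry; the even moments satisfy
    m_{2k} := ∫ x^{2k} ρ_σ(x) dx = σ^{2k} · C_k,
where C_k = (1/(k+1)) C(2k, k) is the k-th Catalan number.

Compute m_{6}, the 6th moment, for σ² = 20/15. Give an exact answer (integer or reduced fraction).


By the scaled semicircle moment identity, m_{2k} = σ^{2k} · C_k with k = 3.
C_3 = (1/(k+1)) · C(2k, k) = (1/4) · C(6, 3) = (1/4) · 20 = 5.
σ^{2k} = (σ²)^k = (20/15)^3 = 64/27.

Therefore m_{6} = σ^{6} · C_3 = (64/27) · 5 = 320/27.


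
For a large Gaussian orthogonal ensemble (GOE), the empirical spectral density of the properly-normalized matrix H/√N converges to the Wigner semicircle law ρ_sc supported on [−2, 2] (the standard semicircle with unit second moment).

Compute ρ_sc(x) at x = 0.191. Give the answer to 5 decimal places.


ρ_sc(x) = (1/(2π)) √(4 − x²). With x = 0.191:
  4 − x² = 4 − (0.191)² = 4 − 0.036481 = 3.963519.
  √(4 − x²) = 1.990859.
  1/(2π) = 0.159155.
  ρ_sc(0.191) = 0.159155 · 1.990859 = 0.316855.

Rounded to 5 decimal places: ρ_sc(0.191) ≈ 0.31686.


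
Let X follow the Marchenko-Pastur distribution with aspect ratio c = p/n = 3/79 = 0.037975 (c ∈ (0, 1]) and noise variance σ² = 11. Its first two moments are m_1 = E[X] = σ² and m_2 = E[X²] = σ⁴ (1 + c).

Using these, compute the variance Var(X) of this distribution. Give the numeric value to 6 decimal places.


m_1 = E[X] = σ² = 11, so m_1² = 121.
m_2 = E[X²] = σ⁴ (1 + c) = 121 · (1 + 0.037975) = 121 · 1.037975 = 125.594937.
(Note m_2 − m_1² simplifies to c · σ⁴ = 0.037975 · 121.)

Var(X) = m_2 − m_1² = 125.594937 − 121 = 4.594937.


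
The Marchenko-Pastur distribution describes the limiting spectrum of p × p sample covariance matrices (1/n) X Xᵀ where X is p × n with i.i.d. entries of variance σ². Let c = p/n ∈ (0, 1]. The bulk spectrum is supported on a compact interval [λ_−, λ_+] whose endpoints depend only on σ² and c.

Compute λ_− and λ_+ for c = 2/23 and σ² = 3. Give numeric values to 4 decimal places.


c = 2/23 = 0.086957; √c = 0.294884.
λ_− = σ² (1 − √c)² = 3 · (1 − 0.294884)² = 3 · (0.705116)² = 1.491566.
λ_+ = σ² (1 + √c)² = 3 · (1 + 0.294884)² = 3 · (1.294884)² = 5.030173.

Rounded to 4 decimal places: λ_− ≈ 1.4916, λ_+ ≈ 5.0302.


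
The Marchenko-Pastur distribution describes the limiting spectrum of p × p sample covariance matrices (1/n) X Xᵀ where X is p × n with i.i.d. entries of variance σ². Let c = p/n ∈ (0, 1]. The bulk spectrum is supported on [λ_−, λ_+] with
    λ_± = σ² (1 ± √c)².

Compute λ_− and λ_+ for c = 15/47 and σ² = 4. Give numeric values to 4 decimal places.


c = 15/47 = 0.319149; √c = 0.564933.
λ_− = σ² (1 − √c)² = 4 · (1 − 0.564933)² = 4 · (0.435067)² = 0.757134.
λ_+ = σ² (1 + √c)² = 4 · (1 + 0.564933)² = 4 · (1.564933)² = 9.796057.

Rounded to 4 decimal places: λ_− ≈ 0.7571, λ_+ ≈ 9.7961.


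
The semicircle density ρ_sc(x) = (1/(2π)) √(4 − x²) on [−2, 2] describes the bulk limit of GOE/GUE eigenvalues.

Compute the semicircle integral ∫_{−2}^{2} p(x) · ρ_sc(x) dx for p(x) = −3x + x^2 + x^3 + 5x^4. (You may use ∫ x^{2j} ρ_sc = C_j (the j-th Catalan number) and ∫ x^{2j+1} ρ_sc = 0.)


Write p(x) = Σ a_i x^i, split into monomials and integrate each against ρ_sc separately.
Using ∫ x^{2j} ρ_sc = C_j = (1/(j+1)) C(2j, j) (Catalan numbers) and ∫ x^{2j+1} ρ_sc = 0 (odd monomials vanish by symmetry):
  i = 1 (odd): ∫ x^1 ρ_sc = 0 (vanishes)
  i = 2 (even): a_2 · C_{1} = 1 · 1 = 1
  i = 3 (odd): ∫ x^3 ρ_sc = 0 (vanishes)
  i = 4 (even): a_4 · C_{2} = 5 · 2 = 10

Summing the contributions: ∫_{−2}^{2} p(x) ρ_sc(x) dx = 1 + 10 = 11.


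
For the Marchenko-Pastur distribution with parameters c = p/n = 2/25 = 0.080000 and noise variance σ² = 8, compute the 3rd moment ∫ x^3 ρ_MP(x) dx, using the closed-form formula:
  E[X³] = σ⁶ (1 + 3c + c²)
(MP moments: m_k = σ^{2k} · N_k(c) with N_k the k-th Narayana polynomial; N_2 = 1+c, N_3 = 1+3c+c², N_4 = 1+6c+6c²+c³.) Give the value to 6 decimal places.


E[X³] = σ⁶ (1 + 3c + c²) (third MP moment). With σ² = 8 (so σ⁶ = 512) and c = 2/25 = 0.080000: E[X³] = 512 · (1 + 3·0.080000 + (0.080000)²) = 512 · 1.246400.

So E[X^3] = 638.156800.


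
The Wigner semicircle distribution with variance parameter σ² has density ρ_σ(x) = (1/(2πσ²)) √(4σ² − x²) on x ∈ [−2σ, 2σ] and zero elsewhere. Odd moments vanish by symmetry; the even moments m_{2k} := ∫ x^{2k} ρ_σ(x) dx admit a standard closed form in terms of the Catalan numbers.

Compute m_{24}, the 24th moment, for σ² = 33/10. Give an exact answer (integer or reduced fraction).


By the scaled semicircle moment identity, m_{2k} = σ^{2k} · C_k with k = 12.
C_12 = (1/(k+1)) · C(2k, k) = (1/13) · C(24, 12) = (1/13) · 2704156 = 208012.
σ^{2k} = (σ²)^k = (33/10)^12 = 1667889514952984961/1000000000000.

Therefore m_{24} = σ^{24} · C_12 = (1667889514952984961/1000000000000) · 208012 = 86735258446100076926883/250000000000.


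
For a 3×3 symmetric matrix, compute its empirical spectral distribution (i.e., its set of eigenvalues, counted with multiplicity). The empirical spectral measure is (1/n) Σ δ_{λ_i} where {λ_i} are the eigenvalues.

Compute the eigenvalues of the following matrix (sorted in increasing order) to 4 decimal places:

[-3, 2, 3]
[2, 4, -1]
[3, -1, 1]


Since M is real symmetric, all three eigenvalues are real; they are the roots of det(λI − M) = λ³ − (tr M) λ² + s λ − det M, where s is the sum of the principal 2×2 minors.
tr M = -3 + 4 + 1 = 2.
s = ((-3)·4 − 2²) + ((-3)·1 − 3²) + (4·1 − (-1)²) = -16 + (-12) + 3 = -25.
det M (expand along row 1) = (-3)·3 − 2·5 + 3·(-14) = -61.
Characteristic polynomial: λ³ − 2λ² − 25λ + 61 = 0.
Substitute λ = y + (tr M)/3 = y + 0.666667 to remove the quadratic term: y³ + p·y + q = 0 with p = s − (tr M)²/3 = -26.333333 and q = −2(tr M)³/27 + (tr M)·s/3 − det M = 43.740741.
Three real roots ⇒ use the trigonometric (Viète) form: r = 2√(−p/3) = 5.925463, φ = arccos(3q/(p·r)) = arccos(-0.840968) = 2.569865 rad.
y_k = r·cos(φ/3 − 2πk/3) for k = 0, 1, 2 gives y = 3.881142, 1.937042, -5.818184.
λ_k = y_k + 0.666667 gives λ = 4.5478, 2.6037, -5.1515 (check: the sum is 2.0000 = tr M).

Eigenvalues sorted in increasing order: [-5.1515, 2.6037, 4.5478].


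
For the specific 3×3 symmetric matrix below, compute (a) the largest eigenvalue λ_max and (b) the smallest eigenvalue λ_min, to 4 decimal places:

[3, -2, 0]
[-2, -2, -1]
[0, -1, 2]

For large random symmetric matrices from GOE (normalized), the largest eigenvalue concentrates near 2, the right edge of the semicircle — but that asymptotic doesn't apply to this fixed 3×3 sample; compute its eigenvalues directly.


Since M is real symmetric, all three eigenvalues are real; they are the roots of det(λI − M) = λ³ − (tr M) λ² + s λ − det M, where s is the sum of the principal 2×2 minors.
tr M = 3 + (-2) + 2 = 3.
s = (3·(-2) − (-2)²) + (3·2 − 0²) + ((-2)·2 − (-1)²) = -10 + 6 + (-5) = -9.
det M (expand along row 1) = 3·(-5) − (-2)·(-4) + 0·2 = -23.
Characteristic polynomial: λ³ − 3λ² − 9λ + 23 = 0.
Substitute λ = y + (tr M)/3 = y + 1.000000 to remove the quadratic term: y³ + p·y + q = 0 with p = s − (tr M)²/3 = -12.000000 and q = −2(tr M)³/27 + (tr M)·s/3 − det M = 12.000000.
Three real roots ⇒ use the trigonometric (Viète) form: r = 2√(−p/3) = 4.000000, φ = arccos(3q/(p·r)) = arccos(-0.750000) = 2.418858 rad.
y_k = r·cos(φ/3 − 2πk/3) for k = 0, 1, 2 gives y = 2.768734, 1.115749, -3.884484.
λ_k = y_k + 1.000000 gives λ = 3.7687, 2.1157, -2.8845 (check: the sum is 3.0000 = tr M).

Hence λ_max = 3.7687 and λ_min = -2.8845.


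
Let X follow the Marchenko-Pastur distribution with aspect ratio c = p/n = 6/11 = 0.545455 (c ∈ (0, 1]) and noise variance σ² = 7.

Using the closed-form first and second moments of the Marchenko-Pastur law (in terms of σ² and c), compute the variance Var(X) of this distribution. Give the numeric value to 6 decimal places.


Recall the MP moments m_1 = E[X] = σ² and m_2 = E[X²] = σ⁴ (1 + c).
m_1 = E[X] = σ² = 7, so m_1² = 49.
m_2 = E[X²] = σ⁴ (1 + c) = 49 · (1 + 0.545455) = 49 · 1.545455 = 75.727273.
(Note m_2 − m_1² simplifies to c · σ⁴ = 0.545455 · 49.)

Var(X) = m_2 − m_1² = 75.727273 − 49 = 26.727273.


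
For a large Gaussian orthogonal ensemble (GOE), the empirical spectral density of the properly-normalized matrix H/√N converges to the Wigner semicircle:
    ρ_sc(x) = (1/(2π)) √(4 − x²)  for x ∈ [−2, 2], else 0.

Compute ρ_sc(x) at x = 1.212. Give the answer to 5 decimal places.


ρ_sc(x) = (1/(2π)) √(4 − x²). With x = 1.212:
  4 − x² = 4 − (1.212)² = 4 − 1.468944 = 2.531056.
  √(4 − x²) = 1.590929.
  1/(2π) = 0.159155.
  ρ_sc(1.212) = 0.159155 · 1.590929 = 0.253204.

Rounded to 5 decimal places: ρ_sc(1.212) ≈ 0.25320.


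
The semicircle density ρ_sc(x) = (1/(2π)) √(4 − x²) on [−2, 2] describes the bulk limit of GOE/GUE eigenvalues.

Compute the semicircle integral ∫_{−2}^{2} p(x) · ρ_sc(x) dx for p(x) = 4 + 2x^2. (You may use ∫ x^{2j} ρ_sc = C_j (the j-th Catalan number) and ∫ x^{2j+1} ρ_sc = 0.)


Write p(x) = Σ a_i x^i, split into monomials and integrate each against ρ_sc separately.
Using ∫ x^{2j} ρ_sc = C_j = (1/(j+1)) C(2j, j) (Catalan numbers) and ∫ x^{2j+1} ρ_sc = 0 (odd monomials vanish by symmetry):
  i = 0 (even): a_0 · C_{0} = 4 · 1 = 4
  i = 2 (even): a_2 · C_{1} = 2 · 1 = 2

Summing the contributions: ∫_{−2}^{2} p(x) ρ_sc(x) dx = 4 + 2 = 6.


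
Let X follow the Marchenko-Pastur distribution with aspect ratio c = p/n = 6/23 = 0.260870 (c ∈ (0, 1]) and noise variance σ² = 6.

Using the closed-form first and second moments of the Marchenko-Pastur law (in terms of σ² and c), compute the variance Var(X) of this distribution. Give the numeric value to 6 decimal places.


Recall the MP moments m_1 = E[X] = σ² and m_2 = E[X²] = σ⁴ (1 + c).
m_1 = E[X] = σ² = 6, so m_1² = 36.
m_2 = E[X²] = σ⁴ (1 + c) = 36 · (1 + 0.260870) = 36 · 1.260870 = 45.391304.
(Note m_2 − m_1² simplifies to c · σ⁴ = 0.260870 · 36.)

Var(X) = m_2 − m_1² = 45.391304 − 36 = 9.391304.


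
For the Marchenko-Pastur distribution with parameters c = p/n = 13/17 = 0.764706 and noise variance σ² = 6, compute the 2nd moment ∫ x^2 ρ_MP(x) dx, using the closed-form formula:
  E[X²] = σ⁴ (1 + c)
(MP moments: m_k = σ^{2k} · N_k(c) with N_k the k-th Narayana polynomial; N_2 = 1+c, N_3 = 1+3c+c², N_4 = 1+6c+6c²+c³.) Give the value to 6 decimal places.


E[X²] = σ⁴ (1 + c) (second MP moment). With σ² = 6 (so σ⁴ = 36) and c = 13/17 = 0.764706: E[X²] = 36 · (1 + 0.764706) = 36 · 1.764706.

So E[X^2] = 63.529412.


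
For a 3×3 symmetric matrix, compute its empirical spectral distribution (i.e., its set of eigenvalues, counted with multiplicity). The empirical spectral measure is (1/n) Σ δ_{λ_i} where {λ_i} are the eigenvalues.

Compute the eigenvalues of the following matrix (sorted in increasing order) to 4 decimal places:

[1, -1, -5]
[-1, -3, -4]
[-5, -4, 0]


Since M is real symmetric, all three eigenvalues are real; they are the roots of det(λI − M) = λ³ − (tr M) λ² + s λ − det M, where s is the sum of the principal 2×2 minors.
tr M = 1 + (-3) + 0 = -2.
s = (1·(-3) − (-1)²) + (1·0 − (-5)²) + ((-3)·0 − (-4)²) = -4 + (-25) + (-16) = -45.
det M (expand along row 1) = 1·(-16) − (-1)·(-20) + (-5)·(-11) = 19.
Characteristic polynomial: λ³ + 2λ² − 45λ − 19 = 0.
Substitute λ = y + (tr M)/3 = y − 0.666667 to remove the quadratic term: y³ + p·y + q = 0 with p = s − (tr M)²/3 = -46.333333 and q = −2(tr M)³/27 + (tr M)·s/3 − det M = 11.592593.
Three real roots ⇒ use the trigonometric (Viète) form: r = 2√(−p/3) = 7.859884, φ = arccos(3q/(p·r)) = arccos(-0.095498) = 1.666440 rad.
y_k = r·cos(φ/3 − 2πk/3) for k = 0, 1, 2 gives y = 6.678131, 0.250539, -6.928670.
λ_k = y_k − 0.666667 gives λ = 6.0115, -0.4161, -7.5953 (check: the sum is -2.0000 = tr M).

Eigenvalues sorted in increasing order: [-7.5953, -0.4161, 6.0115].
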